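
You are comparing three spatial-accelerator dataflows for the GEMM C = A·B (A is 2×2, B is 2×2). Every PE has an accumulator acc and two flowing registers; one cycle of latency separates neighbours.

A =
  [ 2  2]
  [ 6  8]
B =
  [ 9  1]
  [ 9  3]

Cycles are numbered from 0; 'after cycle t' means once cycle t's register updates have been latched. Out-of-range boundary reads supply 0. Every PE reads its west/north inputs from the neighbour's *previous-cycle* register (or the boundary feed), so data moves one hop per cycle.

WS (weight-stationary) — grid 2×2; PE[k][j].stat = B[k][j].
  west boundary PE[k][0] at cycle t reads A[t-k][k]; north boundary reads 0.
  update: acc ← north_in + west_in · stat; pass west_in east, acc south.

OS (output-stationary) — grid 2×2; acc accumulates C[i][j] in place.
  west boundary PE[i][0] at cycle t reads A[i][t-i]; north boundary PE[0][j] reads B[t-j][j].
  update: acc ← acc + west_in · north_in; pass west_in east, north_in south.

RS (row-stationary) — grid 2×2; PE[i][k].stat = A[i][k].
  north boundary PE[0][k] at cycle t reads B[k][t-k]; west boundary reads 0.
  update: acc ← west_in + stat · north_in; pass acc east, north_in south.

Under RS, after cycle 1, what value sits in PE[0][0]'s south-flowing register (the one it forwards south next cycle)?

Tracing RS — 2×2 array, target PE[0][0]:
  after 0 — PE[0][0] acc=18, pass-E 18, pass-S 9
  after 1 — PE[0][0] acc=2, pass-E 2, pass-S 1

register = 1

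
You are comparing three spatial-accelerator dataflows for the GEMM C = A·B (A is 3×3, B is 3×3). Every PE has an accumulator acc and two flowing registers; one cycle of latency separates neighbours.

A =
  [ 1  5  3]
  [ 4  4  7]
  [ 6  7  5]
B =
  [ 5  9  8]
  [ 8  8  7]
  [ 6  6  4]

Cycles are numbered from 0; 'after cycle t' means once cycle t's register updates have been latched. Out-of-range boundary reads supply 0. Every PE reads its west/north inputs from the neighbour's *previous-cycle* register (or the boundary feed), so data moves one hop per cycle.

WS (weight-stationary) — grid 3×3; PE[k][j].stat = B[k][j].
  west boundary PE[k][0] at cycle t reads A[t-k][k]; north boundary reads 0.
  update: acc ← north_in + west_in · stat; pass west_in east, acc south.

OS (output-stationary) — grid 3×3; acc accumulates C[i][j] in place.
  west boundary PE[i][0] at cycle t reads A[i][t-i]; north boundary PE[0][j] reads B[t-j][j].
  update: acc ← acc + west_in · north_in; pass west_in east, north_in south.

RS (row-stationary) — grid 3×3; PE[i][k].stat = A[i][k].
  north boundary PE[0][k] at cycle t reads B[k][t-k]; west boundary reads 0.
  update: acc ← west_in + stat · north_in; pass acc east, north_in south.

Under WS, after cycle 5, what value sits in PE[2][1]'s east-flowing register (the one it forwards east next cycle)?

register = 5

Tracing WS — 3×3 array, target PE[2][1]:
  c0 r1c1: 0 / 0 / 0
  c0 r2c0: 0 / 0 / 0
  c0 r2c1: 0 / 0 / 0
  c1 r1c1: 0 / 0 / 0
  c1 r2c0: 0 / 0 / 0
  c1 r2c1: 0 / 0 / 0
  c2 r1c1: 49 / 5 / 49
  c2 r2c0: 63 / 3 / 63
  c2 r2c1: 0 / 0 / 0
  c3 r1c1: 68 / 4 / 68
  c3 r2c0: 94 / 7 / 94
  c3 r2c1: 67 / 3 / 67
  c4 r1c1: 110 / 7 / 110
  c4 r2c0: 116 / 5 / 116
  c4 r2c1: 110 / 7 / 110
  c5 r1c1: 0 / 0 / 0
  c5 r2c0: 0 / 0 / 0
  c5 r2c1: 140 / 5 / 140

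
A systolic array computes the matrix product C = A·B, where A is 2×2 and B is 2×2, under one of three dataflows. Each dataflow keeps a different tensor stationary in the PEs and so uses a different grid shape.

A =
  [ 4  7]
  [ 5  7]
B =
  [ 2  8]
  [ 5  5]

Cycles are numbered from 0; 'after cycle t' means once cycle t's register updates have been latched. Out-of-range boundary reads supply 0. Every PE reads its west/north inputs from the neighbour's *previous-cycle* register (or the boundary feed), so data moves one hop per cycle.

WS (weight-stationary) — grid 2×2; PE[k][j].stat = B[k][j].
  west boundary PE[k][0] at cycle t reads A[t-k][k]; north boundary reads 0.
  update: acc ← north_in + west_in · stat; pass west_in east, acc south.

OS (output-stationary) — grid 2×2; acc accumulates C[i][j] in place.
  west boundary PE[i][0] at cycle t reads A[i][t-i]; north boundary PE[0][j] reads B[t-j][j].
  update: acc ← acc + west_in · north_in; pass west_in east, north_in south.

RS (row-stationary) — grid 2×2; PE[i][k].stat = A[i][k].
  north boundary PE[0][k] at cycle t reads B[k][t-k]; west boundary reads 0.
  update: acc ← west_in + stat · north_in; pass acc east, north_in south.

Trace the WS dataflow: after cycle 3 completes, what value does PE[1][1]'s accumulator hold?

PE[1][1].acc = 75

WS 2×2: PE[1][1] cycle-by-cycle (with neighbour feeds):
  after 0 — PE[0][1] acc=0, pass-E 0, pass-S 0
  after 0 — PE[1][0] acc=0, pass-E 0, pass-S 0
  after 0 — PE[1][1] acc=0, pass-E 0, pass-S 0
  after 1 — PE[0][1] acc=32, pass-E 4, pass-S 32
  after 1 — PE[1][0] acc=43, pass-E 7, pass-S 43
  after 1 — PE[1][1] acc=0, pass-E 0, pass-S 0
  after 2 — PE[0][1] acc=40, pass-E 5, pass-S 40
  after 2 — PE[1][0] acc=45, pass-E 7, pass-S 45
  after 2 — PE[1][1] acc=67, pass-E 7, pass-S 67
  after 3 — PE[0][1] acc=0, pass-E 0, pass-S 0
  after 3 — PE[1][0] acc=0, pass-E 0, pass-S 0
  after 3 — PE[1][1] acc=75, pass-E 7, pass-S 75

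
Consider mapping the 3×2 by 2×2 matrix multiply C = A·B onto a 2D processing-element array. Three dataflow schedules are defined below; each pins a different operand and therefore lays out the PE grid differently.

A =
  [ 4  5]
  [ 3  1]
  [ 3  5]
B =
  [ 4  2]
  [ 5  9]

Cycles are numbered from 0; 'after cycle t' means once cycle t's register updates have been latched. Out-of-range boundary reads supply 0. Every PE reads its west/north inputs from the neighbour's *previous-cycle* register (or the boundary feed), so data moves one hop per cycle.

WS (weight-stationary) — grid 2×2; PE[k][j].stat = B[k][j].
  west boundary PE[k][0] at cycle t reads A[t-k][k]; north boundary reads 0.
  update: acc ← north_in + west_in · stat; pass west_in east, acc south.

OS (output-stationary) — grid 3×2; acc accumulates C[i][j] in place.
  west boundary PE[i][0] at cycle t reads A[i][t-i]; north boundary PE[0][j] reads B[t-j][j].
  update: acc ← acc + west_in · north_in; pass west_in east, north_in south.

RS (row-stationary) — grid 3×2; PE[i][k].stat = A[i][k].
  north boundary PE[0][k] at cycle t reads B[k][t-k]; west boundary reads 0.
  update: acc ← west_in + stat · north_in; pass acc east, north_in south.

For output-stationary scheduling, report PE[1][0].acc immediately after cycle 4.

PE[1][0].acc = 17

Tracing OS — 3×2 array, target PE[1][0]:
  0: (0,0).acc=16  regs=<4,4>
  0: (1,0).acc=0  regs=<0,0>
  1: (0,0).acc=41  regs=<5,5>
  1: (1,0).acc=12  regs=<3,4>
  2: (0,0).acc=41  regs=<0,0>
  2: (1,0).acc=17  regs=<1,5>
  3: (0,0).acc=41  regs=<0,0>
  3: (1,0).acc=17  regs=<0,0>
  4: (0,0).acc=41  regs=<0,0>
  4: (1,0).acc=17  regs=<0,0>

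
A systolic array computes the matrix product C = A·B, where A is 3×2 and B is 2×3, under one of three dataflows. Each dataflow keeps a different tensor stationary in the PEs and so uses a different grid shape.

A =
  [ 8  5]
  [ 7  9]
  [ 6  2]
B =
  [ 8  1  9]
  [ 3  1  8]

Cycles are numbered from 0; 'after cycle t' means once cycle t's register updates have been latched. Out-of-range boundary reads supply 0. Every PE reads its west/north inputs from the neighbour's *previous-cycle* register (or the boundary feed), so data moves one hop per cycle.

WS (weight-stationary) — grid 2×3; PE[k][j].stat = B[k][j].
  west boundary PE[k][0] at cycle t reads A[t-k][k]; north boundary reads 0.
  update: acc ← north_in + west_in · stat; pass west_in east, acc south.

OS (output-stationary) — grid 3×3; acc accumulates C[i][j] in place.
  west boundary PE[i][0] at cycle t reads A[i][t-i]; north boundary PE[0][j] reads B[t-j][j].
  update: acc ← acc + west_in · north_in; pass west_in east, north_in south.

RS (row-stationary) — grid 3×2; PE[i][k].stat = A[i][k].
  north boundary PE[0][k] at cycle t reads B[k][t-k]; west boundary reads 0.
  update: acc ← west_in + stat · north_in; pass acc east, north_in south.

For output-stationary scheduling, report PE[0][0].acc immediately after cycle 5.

PE[0][0].acc = 79

OS 3×3: PE[0][0] cycle-by-cycle (with neighbour feeds):
  step 0 · PE0,0: acc=64; fwd→8 fwd↓8
  step 1 · PE0,0: acc=79; fwd→5 fwd↓3
  step 2 · PE0,0: acc=79; fwd→0 fwd↓0
  step 3 · PE0,0: acc=79; fwd→0 fwd↓0
  step 4 · PE0,0: acc=79; fwd→0 fwd↓0
  step 5 · PE0,0: acc=79; fwd→0 fwd↓0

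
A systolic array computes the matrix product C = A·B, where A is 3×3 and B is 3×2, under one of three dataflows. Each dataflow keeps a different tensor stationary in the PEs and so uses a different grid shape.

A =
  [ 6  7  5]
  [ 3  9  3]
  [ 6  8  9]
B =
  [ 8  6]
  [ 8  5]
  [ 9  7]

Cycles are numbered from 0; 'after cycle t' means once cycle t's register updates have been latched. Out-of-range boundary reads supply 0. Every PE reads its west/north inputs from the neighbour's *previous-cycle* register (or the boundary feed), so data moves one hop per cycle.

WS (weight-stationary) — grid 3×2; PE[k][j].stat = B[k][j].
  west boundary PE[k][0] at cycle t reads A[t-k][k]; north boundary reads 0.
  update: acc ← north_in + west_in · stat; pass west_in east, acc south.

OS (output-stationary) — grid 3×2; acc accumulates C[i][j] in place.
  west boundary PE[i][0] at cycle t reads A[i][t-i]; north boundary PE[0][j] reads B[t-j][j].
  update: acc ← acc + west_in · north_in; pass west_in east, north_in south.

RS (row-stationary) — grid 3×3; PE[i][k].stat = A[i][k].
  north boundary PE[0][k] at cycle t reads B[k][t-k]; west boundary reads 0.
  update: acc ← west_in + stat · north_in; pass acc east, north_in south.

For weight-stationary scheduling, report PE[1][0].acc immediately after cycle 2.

WS 3×2: PE[1][0] cycle-by-cycle (with neighbour feeds):
  step 0 · PE0,0: acc=48; fwd→6 fwd↓48
  step 0 · PE1,0: acc=0; fwd→0 fwd↓0
  step 1 · PE0,0: acc=24; fwd→3 fwd↓24
  step 1 · PE1,0: acc=104; fwd→7 fwd↓104
  step 2 · PE0,0: acc=48; fwd→6 fwd↓48
  step 2 · PE1,0: acc=96; fwd→9 fwd↓96

PE[1][0].acc = 96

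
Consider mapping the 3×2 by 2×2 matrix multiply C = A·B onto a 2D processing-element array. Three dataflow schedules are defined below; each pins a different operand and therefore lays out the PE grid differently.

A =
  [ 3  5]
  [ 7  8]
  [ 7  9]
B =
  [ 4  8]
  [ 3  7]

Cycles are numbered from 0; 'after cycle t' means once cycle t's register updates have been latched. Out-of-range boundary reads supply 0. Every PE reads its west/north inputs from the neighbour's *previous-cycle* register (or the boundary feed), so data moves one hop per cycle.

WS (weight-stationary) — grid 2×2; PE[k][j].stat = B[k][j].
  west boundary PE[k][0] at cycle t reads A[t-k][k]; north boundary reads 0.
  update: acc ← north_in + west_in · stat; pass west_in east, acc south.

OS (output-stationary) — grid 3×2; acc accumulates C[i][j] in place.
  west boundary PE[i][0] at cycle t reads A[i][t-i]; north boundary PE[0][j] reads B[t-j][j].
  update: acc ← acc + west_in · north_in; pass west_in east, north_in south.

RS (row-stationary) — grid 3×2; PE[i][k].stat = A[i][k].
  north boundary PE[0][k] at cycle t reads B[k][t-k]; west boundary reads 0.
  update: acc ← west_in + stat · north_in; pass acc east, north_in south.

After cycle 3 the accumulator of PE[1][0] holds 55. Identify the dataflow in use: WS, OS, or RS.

WS [2×2] PE[1][0] across cycles:
  after 0 — PE[1][0] acc=0, pass-E 0, pass-S 0
  after 1 — PE[1][0] acc=27, pass-E 5, pass-S 27
  after 2 — PE[1][0] acc=52, pass-E 8, pass-S 52
  after 3 — PE[1][0] acc=55, pass-E 9, pass-S 55
OS [3×2] PE[1][0] across cycles:
  after 0 — PE[1][0] acc=0, pass-E 0, pass-S 0
  after 1 — PE[1][0] acc=28, pass-E 7, pass-S 4
  after 2 — PE[1][0] acc=52, pass-E 8, pass-S 3
  after 3 — PE[1][0] acc=52, pass-E 0, pass-S 0
RS [3×2] PE[1][0] across cycles:
  after 0 — PE[1][0] acc=0, pass-E 0, pass-S 0
  after 1 — PE[1][0] acc=28, pass-E 28, pass-S 4
  after 2 — PE[1][0] acc=56, pass-E 56, pass-S 8
  after 3 — PE[1][0] acc=0, pass-E 0, pass-S 0

dataflow = WS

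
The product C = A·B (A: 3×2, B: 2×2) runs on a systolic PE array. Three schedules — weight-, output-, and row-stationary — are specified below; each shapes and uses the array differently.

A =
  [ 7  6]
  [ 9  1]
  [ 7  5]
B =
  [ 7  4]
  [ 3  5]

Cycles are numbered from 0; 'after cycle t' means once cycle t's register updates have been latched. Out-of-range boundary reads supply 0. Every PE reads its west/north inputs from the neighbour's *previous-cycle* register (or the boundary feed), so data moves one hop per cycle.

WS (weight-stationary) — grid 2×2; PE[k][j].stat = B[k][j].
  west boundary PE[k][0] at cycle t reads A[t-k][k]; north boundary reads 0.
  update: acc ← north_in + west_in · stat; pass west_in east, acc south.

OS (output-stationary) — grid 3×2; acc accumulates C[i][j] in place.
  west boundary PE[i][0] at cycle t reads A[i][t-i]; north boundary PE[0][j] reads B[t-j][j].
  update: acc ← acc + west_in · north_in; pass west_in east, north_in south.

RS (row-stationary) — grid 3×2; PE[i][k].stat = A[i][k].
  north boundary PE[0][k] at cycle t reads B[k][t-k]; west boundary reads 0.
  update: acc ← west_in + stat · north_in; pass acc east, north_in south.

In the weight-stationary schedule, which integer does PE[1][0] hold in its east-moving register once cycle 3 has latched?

register = 5

WS 2×2: PE[1][0] cycle-by-cycle (with neighbour feeds):
  step 0 · PE0,0: acc=49; fwd→7 fwd↓49
  step 0 · PE1,0: acc=0; fwd→0 fwd↓0
  step 1 · PE0,0: acc=63; fwd→9 fwd↓63
  step 1 · PE1,0: acc=67; fwd→6 fwd↓67
  step 2 · PE0,0: acc=49; fwd→7 fwd↓49
  step 2 · PE1,0: acc=66; fwd→1 fwd↓66
  step 3 · PE0,0: acc=0; fwd→0 fwd↓0
  step 3 · PE1,0: acc=64; fwd→5 fwd↓64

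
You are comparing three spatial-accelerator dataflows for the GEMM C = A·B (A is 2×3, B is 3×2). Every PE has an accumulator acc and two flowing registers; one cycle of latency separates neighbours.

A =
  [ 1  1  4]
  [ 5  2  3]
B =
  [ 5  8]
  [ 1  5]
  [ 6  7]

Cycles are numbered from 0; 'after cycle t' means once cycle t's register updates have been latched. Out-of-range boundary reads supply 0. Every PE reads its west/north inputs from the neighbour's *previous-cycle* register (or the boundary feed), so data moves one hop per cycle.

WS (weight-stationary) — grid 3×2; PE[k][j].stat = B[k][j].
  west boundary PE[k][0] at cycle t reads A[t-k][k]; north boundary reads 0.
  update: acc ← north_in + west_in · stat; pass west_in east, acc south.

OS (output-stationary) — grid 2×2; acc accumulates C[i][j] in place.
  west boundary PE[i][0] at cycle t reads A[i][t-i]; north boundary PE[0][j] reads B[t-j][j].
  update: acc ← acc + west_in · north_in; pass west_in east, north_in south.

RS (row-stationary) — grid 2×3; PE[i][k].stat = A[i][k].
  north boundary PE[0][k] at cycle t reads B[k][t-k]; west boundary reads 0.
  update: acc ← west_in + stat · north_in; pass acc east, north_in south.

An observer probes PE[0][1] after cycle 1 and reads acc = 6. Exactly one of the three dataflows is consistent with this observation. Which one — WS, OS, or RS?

dataflow = RS

— WS: 3×2; PE[0][1] trace:
  cycle 0: PE[0][1] → acc 0, east 0, south 0
  cycle 1: PE[0][1] → acc 8, east 1, south 8
— OS: 2×2; PE[0][1] trace:
  cycle 0: PE[0][1] → acc 0, east 0, south 0
  cycle 1: PE[0][1] → acc 8, east 1, south 8
— RS: 2×3; PE[0][1] trace:
  cycle 0: PE[0][1] → acc 0, east 0, south 0
  cycle 1: PE[0][1] → acc 6, east 6, south 1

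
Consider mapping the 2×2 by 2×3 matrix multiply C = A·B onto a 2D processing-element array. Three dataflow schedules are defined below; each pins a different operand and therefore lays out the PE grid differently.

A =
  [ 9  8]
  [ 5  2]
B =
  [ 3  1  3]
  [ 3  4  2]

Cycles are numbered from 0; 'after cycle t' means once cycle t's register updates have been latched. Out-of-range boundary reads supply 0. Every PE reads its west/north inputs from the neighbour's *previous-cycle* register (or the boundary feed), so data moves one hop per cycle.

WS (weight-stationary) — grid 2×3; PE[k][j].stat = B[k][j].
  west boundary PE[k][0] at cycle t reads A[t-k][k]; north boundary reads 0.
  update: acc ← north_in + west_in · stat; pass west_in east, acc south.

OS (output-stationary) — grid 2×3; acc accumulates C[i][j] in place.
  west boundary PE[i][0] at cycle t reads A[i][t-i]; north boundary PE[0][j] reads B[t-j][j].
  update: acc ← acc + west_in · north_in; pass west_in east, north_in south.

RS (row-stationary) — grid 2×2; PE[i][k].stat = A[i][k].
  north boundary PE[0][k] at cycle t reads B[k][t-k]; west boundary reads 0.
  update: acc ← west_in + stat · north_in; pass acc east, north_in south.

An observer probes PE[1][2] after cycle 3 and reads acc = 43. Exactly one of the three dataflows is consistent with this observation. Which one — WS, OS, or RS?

WS (2×3 grid), PE[1][2]:
  after 0 — PE[1][2] acc=0, pass-E 0, pass-S 0
  after 1 — PE[1][2] acc=0, pass-E 0, pass-S 0
  after 2 — PE[1][2] acc=0, pass-E 0, pass-S 0
  after 3 — PE[1][2] acc=43, pass-E 8, pass-S 43
OS (2×3 grid), PE[1][2]:
  after 0 — PE[1][2] acc=0, pass-E 0, pass-S 0
  after 1 — PE[1][2] acc=0, pass-E 0, pass-S 0
  after 2 — PE[1][2] acc=0, pass-E 0, pass-S 0
  after 3 — PE[1][2] acc=15, pass-E 5, pass-S 3
RS (2×2): PE[1][2] does not exist.

dataflow = WS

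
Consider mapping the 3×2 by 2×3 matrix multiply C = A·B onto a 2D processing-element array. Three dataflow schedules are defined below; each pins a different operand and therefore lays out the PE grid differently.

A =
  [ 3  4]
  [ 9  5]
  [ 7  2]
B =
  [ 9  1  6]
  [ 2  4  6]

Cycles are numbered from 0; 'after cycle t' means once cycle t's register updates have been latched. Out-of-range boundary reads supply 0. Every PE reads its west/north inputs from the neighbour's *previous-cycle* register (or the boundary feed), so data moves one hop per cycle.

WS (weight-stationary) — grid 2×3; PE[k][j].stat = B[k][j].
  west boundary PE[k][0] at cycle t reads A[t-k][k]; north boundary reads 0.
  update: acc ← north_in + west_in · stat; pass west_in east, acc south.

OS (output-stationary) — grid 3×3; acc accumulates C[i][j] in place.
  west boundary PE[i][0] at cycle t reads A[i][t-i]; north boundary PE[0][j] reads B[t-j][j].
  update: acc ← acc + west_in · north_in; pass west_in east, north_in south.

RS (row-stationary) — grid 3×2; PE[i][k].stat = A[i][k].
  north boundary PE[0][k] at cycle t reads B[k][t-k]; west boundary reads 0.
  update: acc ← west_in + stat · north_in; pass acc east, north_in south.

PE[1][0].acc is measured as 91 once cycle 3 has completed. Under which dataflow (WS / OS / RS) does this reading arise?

dataflow = OS

WS [2×3] PE[1][0] across cycles:
  c0 r1c0: 0 / 0 / 0
  c1 r1c0: 35 / 4 / 35
  c2 r1c0: 91 / 5 / 91
  c3 r1c0: 67 / 2 / 67
OS [3×3] PE[1][0] across cycles:
  c0 r1c0: 0 / 0 / 0
  c1 r1c0: 81 / 9 / 9
  c2 r1c0: 91 / 5 / 2
  c3 r1c0: 91 / 0 / 0
RS [3×2] PE[1][0] across cycles:
  c0 r1c0: 0 / 0 / 0
  c1 r1c0: 81 / 81 / 9
  c2 r1c0: 9 / 9 / 1
  c3 r1c0: 54 / 54 / 6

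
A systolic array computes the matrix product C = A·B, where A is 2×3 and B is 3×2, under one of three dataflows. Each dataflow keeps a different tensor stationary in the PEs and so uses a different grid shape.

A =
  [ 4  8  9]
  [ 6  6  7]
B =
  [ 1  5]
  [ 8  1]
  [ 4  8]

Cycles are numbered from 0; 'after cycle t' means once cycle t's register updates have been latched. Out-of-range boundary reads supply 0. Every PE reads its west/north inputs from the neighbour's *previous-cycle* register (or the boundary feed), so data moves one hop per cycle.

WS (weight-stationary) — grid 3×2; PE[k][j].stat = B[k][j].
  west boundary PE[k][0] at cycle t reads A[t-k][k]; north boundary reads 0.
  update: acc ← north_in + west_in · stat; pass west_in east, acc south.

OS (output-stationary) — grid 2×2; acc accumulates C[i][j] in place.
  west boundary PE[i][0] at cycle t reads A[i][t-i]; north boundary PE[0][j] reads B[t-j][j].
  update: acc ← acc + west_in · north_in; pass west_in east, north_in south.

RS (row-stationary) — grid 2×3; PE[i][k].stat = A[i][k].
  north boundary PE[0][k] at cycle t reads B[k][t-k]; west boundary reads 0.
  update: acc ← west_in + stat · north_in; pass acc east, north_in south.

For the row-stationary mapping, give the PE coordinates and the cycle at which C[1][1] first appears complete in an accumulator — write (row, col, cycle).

(row, col, cycle) = (1, 2, 4)

RS — PE[1][2] is where C[1][1] collects:
  [0] (1,2) acc=0 (h:0 v:0)
  [1] (1,2) acc=0 (h:0 v:0)
  [2] (1,2) acc=0 (h:0 v:0)
  [3] (1,2) acc=82 (h:82 v:4)
  [4] (1,2) acc=92 (h:92 v:8)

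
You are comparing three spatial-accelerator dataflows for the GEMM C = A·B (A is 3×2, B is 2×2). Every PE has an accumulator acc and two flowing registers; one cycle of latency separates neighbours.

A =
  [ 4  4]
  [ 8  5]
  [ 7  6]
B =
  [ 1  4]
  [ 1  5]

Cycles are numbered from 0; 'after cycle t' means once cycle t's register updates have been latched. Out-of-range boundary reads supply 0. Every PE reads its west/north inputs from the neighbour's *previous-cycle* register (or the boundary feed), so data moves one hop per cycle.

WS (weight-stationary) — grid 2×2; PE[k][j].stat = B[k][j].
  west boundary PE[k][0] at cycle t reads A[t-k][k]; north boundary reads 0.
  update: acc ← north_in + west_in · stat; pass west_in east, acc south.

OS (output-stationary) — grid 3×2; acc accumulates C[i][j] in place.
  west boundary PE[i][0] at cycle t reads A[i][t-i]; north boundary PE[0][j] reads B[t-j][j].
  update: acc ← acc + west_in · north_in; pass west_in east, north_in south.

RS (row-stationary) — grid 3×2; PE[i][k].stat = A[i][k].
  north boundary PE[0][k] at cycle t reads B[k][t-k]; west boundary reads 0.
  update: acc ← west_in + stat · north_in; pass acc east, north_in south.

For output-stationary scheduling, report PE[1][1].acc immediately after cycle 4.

OS (3×2). Following PE[1][1] plus its west/north inputs:
  t=0 PE[0][1]: acc=0 h=0 v=0
  t=0 PE[1][0]: acc=0 h=0 v=0
  t=0 PE[1][1]: acc=0 h=0 v=0
  t=1 PE[0][1]: acc=16 h=4 v=4
  t=1 PE[1][0]: acc=8 h=8 v=1
  t=1 PE[1][1]: acc=0 h=0 v=0
  t=2 PE[0][1]: acc=36 h=4 v=5
  t=2 PE[1][0]: acc=13 h=5 v=1
  t=2 PE[1][1]: acc=32 h=8 v=4
  t=3 PE[0][1]: acc=36 h=0 v=0
  t=3 PE[1][0]: acc=13 h=0 v=0
  t=3 PE[1][1]: acc=57 h=5 v=5
  t=4 PE[0][1]: acc=36 h=0 v=0
  t=4 PE[1][0]: acc=13 h=0 v=0
  t=4 PE[1][1]: acc=57 h=0 v=0

PE[1][1].acc = 57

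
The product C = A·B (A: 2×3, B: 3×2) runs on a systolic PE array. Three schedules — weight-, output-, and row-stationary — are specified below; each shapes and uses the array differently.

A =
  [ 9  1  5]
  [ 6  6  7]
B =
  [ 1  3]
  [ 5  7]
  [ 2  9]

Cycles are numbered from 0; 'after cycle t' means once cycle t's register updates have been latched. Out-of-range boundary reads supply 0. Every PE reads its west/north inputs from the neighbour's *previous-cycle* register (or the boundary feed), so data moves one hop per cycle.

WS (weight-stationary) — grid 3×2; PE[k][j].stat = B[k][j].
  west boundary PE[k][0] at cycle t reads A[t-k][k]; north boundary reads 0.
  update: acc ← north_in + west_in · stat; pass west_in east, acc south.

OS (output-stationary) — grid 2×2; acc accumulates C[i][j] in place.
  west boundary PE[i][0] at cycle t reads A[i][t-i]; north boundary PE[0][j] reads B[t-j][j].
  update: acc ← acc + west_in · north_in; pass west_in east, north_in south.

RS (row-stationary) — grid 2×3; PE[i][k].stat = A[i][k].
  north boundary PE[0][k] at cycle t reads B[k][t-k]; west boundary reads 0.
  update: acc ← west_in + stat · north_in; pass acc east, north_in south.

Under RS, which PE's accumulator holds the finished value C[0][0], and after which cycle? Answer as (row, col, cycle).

RS — PE[0][2] is where C[0][0] collects:
  after 0 — PE[0][2] acc=0, pass-E 0, pass-S 0
  after 1 — PE[0][2] acc=0, pass-E 0, pass-S 0
  after 2 — PE[0][2] acc=24, pass-E 24, pass-S 2

(row, col, cycle) = (0, 2, 2)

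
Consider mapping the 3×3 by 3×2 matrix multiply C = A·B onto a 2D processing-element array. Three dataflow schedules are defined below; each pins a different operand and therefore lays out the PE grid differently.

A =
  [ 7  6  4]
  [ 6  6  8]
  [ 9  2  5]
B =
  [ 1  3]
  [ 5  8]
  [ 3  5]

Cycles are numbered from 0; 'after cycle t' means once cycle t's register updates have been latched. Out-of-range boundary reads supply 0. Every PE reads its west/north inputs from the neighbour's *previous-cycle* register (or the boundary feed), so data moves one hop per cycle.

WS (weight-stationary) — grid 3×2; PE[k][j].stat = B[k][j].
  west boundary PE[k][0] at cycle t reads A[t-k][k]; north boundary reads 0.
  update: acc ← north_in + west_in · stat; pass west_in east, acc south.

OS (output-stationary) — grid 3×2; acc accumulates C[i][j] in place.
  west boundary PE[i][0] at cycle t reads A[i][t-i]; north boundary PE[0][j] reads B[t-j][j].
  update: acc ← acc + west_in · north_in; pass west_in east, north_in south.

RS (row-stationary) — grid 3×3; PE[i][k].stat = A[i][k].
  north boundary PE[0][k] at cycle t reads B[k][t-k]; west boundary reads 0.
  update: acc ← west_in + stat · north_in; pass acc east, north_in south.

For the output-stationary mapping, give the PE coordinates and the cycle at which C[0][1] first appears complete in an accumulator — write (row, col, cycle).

OS — PE[0][1] is where C[0][1] collects:
  t=0 PE[0][1]: acc=0 h=0 v=0
  t=1 PE[0][1]: acc=21 h=7 v=3
  t=2 PE[0][1]: acc=69 h=6 v=8
  t=3 PE[0][1]: acc=89 h=4 v=5

(row, col, cycle) = (0, 1, 3)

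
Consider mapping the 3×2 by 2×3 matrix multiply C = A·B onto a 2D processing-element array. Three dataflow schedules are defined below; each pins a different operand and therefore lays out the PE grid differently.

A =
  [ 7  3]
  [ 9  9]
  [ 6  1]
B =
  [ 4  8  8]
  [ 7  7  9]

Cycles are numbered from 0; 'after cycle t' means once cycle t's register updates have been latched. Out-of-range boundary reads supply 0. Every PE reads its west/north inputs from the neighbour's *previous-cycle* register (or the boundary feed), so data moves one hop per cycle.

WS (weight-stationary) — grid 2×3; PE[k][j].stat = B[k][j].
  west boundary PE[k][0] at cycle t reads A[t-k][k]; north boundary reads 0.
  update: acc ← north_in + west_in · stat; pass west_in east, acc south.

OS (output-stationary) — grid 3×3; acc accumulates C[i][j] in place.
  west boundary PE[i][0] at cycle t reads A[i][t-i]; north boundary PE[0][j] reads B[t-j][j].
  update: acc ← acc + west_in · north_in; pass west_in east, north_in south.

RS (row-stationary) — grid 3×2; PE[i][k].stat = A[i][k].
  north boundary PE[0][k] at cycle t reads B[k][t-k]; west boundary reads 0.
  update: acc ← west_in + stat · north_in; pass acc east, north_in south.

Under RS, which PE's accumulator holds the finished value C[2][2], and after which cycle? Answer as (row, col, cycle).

Under RS, C[2][2] lands at PE[2][1]:
  [0] (2,1) acc=0 (h:0 v:0)
  [1] (2,1) acc=0 (h:0 v:0)
  [2] (2,1) acc=0 (h:0 v:0)
  [3] (2,1) acc=31 (h:31 v:7)
  [4] (2,1) acc=55 (h:55 v:7)
  [5] (2,1) acc=57 (h:57 v:9)

(row, col, cycle) = (2, 1, 5)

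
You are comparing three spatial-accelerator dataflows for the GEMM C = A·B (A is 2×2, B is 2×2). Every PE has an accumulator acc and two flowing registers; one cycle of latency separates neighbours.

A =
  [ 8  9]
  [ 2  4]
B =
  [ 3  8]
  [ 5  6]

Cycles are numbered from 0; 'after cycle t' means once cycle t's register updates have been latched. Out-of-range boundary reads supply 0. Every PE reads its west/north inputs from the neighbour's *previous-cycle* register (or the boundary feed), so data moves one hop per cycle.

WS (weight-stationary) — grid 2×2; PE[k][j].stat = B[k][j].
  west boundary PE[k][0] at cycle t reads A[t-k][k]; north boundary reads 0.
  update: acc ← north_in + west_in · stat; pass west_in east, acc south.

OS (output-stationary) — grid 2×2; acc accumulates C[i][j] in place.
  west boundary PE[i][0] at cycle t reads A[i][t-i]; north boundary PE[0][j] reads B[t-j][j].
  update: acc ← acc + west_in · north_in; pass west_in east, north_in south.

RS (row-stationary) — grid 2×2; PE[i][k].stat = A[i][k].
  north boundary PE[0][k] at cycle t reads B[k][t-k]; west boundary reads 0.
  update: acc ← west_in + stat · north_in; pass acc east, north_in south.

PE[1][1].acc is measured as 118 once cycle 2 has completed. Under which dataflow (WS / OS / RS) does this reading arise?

dataflow = WS

— WS: 2×2; PE[1][1] trace:
  [0] (1,1) acc=0 (h:0 v:0)
  [1] (1,1) acc=0 (h:0 v:0)
  [2] (1,1) acc=118 (h:9 v:118)
— OS: 2×2; PE[1][1] trace:
  [0] (1,1) acc=0 (h:0 v:0)
  [1] (1,1) acc=0 (h:0 v:0)
  [2] (1,1) acc=16 (h:2 v:8)
— RS: 2×2; PE[1][1] trace:
  [0] (1,1) acc=0 (h:0 v:0)
  [1] (1,1) acc=0 (h:0 v:0)
  [2] (1,1) acc=26 (h:26 v:5)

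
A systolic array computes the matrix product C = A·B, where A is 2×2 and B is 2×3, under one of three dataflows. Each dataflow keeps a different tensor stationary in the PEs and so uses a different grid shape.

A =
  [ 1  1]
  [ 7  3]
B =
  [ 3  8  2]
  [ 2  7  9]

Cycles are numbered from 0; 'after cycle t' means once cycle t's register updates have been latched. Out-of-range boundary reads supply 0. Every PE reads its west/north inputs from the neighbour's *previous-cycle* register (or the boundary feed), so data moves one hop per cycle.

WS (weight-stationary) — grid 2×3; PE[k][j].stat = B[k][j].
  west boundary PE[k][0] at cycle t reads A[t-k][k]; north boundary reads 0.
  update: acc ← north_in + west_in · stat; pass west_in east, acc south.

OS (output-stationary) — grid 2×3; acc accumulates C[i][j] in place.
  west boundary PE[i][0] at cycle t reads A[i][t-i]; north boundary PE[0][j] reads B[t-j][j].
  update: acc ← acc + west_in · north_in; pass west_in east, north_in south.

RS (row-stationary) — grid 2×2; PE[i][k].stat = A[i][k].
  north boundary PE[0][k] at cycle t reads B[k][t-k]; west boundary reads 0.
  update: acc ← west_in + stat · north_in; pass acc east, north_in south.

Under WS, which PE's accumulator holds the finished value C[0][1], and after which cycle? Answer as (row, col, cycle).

(row, col, cycle) = (1, 1, 2)

WS — PE[1][1] is where C[0][1] collects:
  0: (1,1).acc=0  regs=<0,0>
  1: (1,1).acc=0  regs=<0,0>
  2: (1,1).acc=15  regs=<1,15>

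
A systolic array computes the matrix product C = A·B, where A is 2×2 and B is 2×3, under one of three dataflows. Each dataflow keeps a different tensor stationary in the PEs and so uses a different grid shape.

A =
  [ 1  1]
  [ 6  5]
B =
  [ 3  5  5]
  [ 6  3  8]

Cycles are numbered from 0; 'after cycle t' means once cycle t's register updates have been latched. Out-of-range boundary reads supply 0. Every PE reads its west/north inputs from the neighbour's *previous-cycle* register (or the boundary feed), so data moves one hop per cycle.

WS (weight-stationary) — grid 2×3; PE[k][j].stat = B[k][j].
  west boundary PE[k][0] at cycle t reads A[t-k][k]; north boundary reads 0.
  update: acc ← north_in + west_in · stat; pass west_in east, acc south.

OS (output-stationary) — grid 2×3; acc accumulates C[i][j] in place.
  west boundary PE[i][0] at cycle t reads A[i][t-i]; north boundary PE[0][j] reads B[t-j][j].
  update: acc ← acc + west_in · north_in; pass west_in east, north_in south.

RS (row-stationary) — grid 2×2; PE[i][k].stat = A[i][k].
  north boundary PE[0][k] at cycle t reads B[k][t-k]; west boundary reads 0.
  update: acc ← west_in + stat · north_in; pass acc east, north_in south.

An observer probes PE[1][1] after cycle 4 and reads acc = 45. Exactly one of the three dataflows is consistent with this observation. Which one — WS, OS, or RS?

dataflow = OS

WS [2×3] PE[1][1] across cycles:
  c0 r1c1: 0 / 0 / 0
  c1 r1c1: 0 / 0 / 0
  c2 r1c1: 8 / 1 / 8
  c3 r1c1: 45 / 5 / 45
  c4 r1c1: 0 / 0 / 0
OS [2×3] PE[1][1] across cycles:
  c0 r1c1: 0 / 0 / 0
  c1 r1c1: 0 / 0 / 0
  c2 r1c1: 30 / 6 / 5
  c3 r1c1: 45 / 5 / 3
  c4 r1c1: 45 / 0 / 0
RS [2×2] PE[1][1] across cycles:
  c0 r1c1: 0 / 0 / 0
  c1 r1c1: 0 / 0 / 0
  c2 r1c1: 48 / 48 / 6
  c3 r1c1: 45 / 45 / 3
  c4 r1c1: 70 / 70 / 8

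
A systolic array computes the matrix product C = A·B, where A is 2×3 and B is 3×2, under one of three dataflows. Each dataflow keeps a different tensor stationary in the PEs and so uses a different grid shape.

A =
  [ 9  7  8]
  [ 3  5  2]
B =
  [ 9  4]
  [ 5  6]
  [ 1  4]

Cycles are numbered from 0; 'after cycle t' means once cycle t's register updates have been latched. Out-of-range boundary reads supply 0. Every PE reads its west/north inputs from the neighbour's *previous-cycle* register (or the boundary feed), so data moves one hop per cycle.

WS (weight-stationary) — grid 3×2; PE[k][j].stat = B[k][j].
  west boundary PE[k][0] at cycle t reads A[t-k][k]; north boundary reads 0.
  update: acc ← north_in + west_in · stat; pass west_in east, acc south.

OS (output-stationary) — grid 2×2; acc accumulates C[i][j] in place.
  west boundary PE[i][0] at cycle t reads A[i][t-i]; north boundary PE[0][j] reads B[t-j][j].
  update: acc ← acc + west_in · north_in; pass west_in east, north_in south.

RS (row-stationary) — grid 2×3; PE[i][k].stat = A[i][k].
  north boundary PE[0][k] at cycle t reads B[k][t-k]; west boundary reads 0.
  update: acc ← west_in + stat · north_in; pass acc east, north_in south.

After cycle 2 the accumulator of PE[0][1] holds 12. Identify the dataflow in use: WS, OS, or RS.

dataflow = WS

WS [3×2] PE[0][1] across cycles:
  after 0 — PE[0][1] acc=0, pass-E 0, pass-S 0
  after 1 — PE[0][1] acc=36, pass-E 9, pass-S 36
  after 2 — PE[0][1] acc=12, pass-E 3, pass-S 12
OS [2×2] PE[0][1] across cycles:
  after 0 — PE[0][1] acc=0, pass-E 0, pass-S 0
  after 1 — PE[0][1] acc=36, pass-E 9, pass-S 4
  after 2 — PE[0][1] acc=78, pass-E 7, pass-S 6
RS [2×3] PE[0][1] across cycles:
  after 0 — PE[0][1] acc=0, pass-E 0, pass-S 0
  after 1 — PE[0][1] acc=116, pass-E 116, pass-S 5
  after 2 — PE[0][1] acc=78, pass-E 78, pass-S 6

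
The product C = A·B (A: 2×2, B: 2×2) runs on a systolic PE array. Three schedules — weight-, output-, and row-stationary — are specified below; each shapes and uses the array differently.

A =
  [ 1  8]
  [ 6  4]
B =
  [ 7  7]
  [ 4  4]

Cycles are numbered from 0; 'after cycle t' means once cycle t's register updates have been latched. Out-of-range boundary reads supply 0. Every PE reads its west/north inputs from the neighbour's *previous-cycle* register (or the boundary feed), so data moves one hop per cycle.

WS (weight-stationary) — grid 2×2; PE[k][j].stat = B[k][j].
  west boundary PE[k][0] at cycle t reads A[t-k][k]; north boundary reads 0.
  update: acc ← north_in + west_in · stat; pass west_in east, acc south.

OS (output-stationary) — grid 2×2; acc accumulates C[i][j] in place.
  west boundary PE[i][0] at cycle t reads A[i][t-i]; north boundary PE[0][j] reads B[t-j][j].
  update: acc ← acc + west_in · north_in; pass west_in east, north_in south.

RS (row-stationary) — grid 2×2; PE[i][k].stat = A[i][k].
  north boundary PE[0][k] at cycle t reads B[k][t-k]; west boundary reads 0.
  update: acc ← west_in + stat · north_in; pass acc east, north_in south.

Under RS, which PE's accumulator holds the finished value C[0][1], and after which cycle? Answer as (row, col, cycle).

RS: C[0][1] accumulates in PE[0][1]:
  0: (0,1).acc=0  regs=<0,0>
  1: (0,1).acc=39  regs=<39,4>
  2: (0,1).acc=39  regs=<39,4>

(row, col, cycle) = (0, 1, 2)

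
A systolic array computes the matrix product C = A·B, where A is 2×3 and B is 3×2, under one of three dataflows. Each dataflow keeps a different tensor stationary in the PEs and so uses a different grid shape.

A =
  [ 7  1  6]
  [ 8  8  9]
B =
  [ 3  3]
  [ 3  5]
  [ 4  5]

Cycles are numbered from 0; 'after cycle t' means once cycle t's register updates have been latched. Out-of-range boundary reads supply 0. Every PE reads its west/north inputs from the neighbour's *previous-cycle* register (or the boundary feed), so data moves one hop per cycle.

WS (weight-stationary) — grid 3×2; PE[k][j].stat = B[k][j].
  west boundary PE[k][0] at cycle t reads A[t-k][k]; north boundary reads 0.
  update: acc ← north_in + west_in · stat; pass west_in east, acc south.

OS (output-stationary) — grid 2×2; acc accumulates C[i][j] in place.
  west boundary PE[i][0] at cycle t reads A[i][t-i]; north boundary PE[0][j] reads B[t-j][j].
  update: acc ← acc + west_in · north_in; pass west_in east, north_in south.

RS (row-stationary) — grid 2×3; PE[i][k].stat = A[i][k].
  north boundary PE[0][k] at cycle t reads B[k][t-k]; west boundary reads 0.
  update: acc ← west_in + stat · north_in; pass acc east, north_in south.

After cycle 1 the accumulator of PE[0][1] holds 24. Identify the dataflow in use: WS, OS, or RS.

dataflow = RS

WS [3×2] PE[0][1] across cycles:
  step 0 · PE0,1: acc=0; fwd→0 fwd↓0
  step 1 · PE0,1: acc=21; fwd→7 fwd↓21
OS [2×2] PE[0][1] across cycles:
  step 0 · PE0,1: acc=0; fwd→0 fwd↓0
  step 1 · PE0,1: acc=21; fwd→7 fwd↓3
RS [2×3] PE[0][1] across cycles:
  step 0 · PE0,1: acc=0; fwd→0 fwd↓0
  step 1 · PE0,1: acc=24; fwd→24 fwd↓3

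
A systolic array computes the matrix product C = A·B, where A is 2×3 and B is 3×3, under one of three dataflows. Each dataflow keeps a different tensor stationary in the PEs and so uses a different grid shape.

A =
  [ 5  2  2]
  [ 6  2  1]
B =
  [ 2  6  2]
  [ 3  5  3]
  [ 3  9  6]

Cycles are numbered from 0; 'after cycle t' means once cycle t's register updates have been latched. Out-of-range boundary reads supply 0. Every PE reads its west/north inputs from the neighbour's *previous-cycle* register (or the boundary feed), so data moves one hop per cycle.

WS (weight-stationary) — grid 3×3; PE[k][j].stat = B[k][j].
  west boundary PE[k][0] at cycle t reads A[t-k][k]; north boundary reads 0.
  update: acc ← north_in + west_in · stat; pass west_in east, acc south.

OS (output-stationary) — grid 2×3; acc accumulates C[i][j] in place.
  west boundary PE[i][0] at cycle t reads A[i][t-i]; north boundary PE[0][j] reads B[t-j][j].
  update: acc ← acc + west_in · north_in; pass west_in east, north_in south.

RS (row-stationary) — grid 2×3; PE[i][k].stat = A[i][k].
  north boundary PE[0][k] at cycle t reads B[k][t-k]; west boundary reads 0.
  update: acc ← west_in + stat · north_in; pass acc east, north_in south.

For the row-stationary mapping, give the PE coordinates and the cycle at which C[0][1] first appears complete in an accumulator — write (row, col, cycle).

(row, col, cycle) = (0, 2, 3)

RS — PE[0][2] is where C[0][1] collects:
  @0  [0,2]  acc 0  |  →0  ↓0
  @1  [0,2]  acc 0  |  →0  ↓0
  @2  [0,2]  acc 22  |  →22  ↓3
  @3  [0,2]  acc 58  |  →58  ↓9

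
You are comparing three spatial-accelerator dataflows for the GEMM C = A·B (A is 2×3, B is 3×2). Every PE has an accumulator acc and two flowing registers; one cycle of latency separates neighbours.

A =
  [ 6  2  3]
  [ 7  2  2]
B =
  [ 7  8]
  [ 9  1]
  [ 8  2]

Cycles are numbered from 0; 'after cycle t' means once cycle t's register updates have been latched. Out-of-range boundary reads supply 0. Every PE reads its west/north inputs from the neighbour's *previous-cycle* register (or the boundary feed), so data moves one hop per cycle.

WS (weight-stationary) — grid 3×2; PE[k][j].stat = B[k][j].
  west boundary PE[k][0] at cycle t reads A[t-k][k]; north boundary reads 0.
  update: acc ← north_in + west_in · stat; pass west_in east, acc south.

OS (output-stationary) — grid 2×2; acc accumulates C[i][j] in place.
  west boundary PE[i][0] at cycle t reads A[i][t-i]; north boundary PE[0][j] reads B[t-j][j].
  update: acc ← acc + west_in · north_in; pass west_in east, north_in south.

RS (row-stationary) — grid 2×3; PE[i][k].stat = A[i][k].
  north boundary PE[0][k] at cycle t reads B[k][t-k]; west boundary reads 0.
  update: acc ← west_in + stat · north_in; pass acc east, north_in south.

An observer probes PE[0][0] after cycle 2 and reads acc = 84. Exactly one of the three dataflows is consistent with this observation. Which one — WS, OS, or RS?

WS (3×2 grid), PE[0][0]:
  @0  [0,0]  acc 42  |  →6  ↓42
  @1  [0,0]  acc 49  |  →7  ↓49
  @2  [0,0]  acc 0  |  →0  ↓0
OS (2×2 grid), PE[0][0]:
  @0  [0,0]  acc 42  |  →6  ↓7
  @1  [0,0]  acc 60  |  →2  ↓9
  @2  [0,0]  acc 84  |  →3  ↓8
RS (2×3 grid), PE[0][0]:
  @0  [0,0]  acc 42  |  →42  ↓7
  @1  [0,0]  acc 48  |  →48  ↓8
  @2  [0,0]  acc 0  |  →0  ↓0

dataflow = OS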